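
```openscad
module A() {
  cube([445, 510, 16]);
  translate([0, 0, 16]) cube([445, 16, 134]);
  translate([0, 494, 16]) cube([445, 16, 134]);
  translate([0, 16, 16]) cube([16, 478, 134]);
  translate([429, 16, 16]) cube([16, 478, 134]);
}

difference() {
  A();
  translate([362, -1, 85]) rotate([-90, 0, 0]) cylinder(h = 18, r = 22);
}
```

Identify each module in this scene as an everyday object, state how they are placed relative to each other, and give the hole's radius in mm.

A is an open box. The open box has a circular hole through its front wall. The hole's radius is 22 mm.

The subtracted cylinder has r = 22 mm.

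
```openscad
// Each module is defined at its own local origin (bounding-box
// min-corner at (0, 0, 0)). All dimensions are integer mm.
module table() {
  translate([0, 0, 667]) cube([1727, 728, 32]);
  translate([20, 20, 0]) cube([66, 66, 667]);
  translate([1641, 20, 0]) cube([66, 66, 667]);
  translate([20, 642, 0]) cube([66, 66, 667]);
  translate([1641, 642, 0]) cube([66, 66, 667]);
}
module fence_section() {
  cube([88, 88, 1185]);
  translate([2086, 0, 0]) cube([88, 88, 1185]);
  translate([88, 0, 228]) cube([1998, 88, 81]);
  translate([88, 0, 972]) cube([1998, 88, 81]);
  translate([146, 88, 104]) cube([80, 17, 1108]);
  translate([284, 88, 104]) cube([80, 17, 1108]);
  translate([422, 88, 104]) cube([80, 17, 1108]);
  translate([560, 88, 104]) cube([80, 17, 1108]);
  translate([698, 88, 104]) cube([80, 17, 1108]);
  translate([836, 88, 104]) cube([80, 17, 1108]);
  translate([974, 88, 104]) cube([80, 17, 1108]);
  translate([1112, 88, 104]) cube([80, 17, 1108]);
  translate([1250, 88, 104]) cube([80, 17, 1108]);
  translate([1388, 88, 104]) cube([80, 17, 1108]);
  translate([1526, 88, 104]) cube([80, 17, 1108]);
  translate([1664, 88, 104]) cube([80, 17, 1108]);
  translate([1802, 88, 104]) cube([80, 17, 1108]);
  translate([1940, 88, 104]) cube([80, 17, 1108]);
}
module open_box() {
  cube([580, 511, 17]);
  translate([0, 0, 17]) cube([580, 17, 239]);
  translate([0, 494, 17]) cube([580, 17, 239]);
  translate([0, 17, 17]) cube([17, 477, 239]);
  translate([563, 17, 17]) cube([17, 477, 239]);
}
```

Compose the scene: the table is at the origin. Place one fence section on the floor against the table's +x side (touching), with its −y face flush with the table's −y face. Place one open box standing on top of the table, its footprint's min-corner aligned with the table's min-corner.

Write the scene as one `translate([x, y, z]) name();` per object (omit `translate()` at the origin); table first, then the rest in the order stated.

table();
translate([1727, 0, 0]) fence_section();
translate([0, 0, 699]) open_box();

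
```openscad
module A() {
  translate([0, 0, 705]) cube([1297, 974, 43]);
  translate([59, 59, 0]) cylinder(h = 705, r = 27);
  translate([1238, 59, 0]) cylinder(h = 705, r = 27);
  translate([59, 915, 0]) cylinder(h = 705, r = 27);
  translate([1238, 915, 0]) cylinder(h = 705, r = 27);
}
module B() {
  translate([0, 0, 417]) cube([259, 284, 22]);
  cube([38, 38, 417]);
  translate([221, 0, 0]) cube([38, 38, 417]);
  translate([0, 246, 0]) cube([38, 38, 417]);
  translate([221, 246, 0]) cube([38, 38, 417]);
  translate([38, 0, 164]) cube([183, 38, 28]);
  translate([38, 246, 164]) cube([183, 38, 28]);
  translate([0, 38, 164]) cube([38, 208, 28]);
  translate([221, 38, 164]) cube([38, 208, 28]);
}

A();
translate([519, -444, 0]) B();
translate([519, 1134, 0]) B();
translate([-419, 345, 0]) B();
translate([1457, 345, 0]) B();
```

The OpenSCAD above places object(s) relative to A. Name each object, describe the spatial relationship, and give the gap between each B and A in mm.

Each stool's nearest face is 160 mm from the table's bounding box.

A is a table. B is a stool. Four stools sit around the table at the −y, +y, −x, +x sides. The gap between each stool and the table is 160 mm.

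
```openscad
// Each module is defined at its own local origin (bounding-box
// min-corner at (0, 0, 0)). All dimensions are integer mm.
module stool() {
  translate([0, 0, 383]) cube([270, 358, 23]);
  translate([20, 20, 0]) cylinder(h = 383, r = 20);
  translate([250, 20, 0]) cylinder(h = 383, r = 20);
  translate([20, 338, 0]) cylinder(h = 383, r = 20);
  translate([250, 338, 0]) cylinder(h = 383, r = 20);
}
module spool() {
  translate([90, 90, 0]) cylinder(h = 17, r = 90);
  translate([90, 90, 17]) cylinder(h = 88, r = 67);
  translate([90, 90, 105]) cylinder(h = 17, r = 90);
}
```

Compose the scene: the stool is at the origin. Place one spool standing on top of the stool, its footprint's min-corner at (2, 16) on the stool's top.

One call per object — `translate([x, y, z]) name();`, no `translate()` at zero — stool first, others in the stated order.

stool();
translate([2, 16, 406]) spool();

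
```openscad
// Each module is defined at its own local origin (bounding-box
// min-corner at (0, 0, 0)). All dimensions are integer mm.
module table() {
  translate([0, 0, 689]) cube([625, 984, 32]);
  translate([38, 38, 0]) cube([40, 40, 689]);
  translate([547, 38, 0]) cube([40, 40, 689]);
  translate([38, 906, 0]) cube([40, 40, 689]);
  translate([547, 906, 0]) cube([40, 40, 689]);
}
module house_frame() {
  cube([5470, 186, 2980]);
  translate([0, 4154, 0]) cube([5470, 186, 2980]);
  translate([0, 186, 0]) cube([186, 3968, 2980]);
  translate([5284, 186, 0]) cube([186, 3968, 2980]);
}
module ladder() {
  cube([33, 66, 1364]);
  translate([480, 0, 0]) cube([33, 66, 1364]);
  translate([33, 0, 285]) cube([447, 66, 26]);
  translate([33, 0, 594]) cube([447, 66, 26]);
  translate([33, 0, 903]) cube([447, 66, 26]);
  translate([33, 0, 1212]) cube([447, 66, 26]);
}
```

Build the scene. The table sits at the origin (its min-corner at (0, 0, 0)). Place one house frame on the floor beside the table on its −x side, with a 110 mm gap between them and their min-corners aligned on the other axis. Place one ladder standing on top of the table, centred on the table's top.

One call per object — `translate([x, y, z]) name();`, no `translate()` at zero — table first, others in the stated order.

table();
translate([-5580, 0, 0]) house_frame();
translate([56, 459, 721]) ladder();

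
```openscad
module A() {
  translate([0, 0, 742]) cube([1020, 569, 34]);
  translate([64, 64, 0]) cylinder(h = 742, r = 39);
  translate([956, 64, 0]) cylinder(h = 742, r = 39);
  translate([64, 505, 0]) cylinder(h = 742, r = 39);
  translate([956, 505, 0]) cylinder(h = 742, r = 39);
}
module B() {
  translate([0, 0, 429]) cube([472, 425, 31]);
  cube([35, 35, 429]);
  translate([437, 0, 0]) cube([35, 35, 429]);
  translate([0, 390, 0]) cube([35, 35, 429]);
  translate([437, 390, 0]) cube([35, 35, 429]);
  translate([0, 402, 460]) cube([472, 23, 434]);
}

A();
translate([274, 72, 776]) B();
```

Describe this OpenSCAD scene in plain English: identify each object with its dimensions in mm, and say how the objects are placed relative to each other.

A is a rectangular dining table. The top is 1020×569×34 mm with its upper surface at z = 776 mm. It stands on four round legs of 78 mm diameter, each leg's bounding box inset 25 mm from the nearest pair of top edges, running from the floor to the underside of the top.

B is a chair: 472×425 mm seat, 31 mm thick, top at z = 460 mm, on four 35 mm square corner legs flush with the seat edges. A 23 mm thick backrest slab spans the full seat width, extending 434 mm above the seat top, its back face flush with the seat's +y edge.

The chair is on top of the table, centred.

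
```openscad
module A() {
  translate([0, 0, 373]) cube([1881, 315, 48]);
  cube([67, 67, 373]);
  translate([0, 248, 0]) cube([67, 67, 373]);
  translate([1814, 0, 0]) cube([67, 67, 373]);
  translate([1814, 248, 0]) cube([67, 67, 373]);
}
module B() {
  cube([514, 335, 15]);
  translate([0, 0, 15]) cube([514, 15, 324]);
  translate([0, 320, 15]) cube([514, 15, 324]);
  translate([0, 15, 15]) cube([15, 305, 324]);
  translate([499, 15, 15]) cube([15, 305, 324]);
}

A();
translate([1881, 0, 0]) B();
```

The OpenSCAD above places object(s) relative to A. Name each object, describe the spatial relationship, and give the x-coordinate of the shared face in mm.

The bench's +x face and the open box's −x face are both at x = 1881 mm.

A is a bench. B is an open box. The open box is against the bench's +x side, with their −y faces flush. The x-coordinate of the shared face is 1881 mm.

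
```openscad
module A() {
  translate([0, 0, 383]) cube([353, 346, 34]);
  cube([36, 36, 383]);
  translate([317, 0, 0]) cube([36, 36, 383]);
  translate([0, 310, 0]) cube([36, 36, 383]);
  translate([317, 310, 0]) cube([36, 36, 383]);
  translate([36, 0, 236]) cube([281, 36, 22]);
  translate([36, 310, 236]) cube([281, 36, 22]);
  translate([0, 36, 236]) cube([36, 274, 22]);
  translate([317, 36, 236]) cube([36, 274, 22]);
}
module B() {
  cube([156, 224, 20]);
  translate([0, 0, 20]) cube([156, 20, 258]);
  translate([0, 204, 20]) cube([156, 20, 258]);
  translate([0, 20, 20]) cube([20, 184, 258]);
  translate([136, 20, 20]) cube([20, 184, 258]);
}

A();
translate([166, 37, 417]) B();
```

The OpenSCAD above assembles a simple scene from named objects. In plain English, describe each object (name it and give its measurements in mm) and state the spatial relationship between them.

A is a four-legged stool. The seat is 353×346 mm, 34 mm thick, top at z = 417 mm. It stands on four square legs, each 36×36 mm in cross-section, from z = 0 to the seat underside, each flush with a corner of the seat. Four stretchers, 36 mm wide and 22 mm tall, connect adjacent legs with their undersides at z = 236 mm, each running between the inner faces of the legs it joins and aligned with the legs' outer faces on the other axis.

B is an open storage box with external size 156×224×278 mm and wall thickness 20 mm (the base is also 20 mm thick). The base covers the whole footprint; the four walls stand on the base, with the y-facing walls full-width and the x-facing walls fitting between their inner faces.

The open box is on top of the stool.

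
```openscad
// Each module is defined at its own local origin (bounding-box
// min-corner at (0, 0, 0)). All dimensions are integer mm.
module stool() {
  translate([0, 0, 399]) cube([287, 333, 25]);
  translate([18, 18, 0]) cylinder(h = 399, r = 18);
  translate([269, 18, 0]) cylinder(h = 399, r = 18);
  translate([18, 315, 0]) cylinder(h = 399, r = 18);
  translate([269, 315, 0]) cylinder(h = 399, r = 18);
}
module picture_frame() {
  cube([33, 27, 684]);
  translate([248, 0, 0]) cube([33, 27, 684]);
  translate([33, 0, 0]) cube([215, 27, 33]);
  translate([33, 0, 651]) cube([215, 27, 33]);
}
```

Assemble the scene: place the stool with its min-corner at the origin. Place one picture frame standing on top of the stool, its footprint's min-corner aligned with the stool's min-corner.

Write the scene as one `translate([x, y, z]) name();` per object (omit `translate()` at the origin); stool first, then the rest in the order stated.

stool();
translate([0, 0, 424]) picture_frame();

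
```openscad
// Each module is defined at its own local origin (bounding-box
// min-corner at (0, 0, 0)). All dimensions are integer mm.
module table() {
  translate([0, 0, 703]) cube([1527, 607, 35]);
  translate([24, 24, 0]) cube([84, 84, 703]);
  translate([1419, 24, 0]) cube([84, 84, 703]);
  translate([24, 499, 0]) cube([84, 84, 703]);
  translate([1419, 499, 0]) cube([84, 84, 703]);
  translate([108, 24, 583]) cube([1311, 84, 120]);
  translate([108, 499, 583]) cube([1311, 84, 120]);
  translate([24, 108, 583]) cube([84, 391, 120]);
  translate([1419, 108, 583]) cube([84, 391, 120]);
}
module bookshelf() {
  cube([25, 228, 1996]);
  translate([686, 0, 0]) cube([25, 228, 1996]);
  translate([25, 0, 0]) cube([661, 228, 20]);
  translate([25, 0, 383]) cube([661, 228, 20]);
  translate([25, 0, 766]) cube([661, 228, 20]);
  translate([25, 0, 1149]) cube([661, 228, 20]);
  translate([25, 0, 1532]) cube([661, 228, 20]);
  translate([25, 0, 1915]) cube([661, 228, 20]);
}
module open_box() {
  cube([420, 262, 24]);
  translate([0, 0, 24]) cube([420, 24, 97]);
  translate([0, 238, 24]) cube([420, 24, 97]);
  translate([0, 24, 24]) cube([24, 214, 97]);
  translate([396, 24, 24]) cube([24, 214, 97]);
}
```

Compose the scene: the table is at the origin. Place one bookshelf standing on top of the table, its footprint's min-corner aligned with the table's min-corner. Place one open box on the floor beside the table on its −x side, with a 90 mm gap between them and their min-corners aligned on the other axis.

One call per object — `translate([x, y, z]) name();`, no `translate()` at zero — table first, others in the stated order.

table();
translate([0, 0, 738]) bookshelf();
translate([-510, 0, 0]) open_box();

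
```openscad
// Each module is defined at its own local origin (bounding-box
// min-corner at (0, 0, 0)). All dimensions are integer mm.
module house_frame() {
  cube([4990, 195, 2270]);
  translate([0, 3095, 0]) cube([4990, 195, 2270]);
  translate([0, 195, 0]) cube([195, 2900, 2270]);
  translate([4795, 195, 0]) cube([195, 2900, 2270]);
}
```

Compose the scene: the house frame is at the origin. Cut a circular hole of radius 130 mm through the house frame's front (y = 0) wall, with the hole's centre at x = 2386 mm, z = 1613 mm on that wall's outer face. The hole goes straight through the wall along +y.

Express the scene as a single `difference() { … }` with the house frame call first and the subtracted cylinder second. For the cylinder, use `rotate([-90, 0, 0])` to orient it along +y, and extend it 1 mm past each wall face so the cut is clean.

difference() {
  house_frame();
  translate([2386, -1, 1613]) rotate([-90, 0, 0]) cylinder(h = 197, r = 130);
}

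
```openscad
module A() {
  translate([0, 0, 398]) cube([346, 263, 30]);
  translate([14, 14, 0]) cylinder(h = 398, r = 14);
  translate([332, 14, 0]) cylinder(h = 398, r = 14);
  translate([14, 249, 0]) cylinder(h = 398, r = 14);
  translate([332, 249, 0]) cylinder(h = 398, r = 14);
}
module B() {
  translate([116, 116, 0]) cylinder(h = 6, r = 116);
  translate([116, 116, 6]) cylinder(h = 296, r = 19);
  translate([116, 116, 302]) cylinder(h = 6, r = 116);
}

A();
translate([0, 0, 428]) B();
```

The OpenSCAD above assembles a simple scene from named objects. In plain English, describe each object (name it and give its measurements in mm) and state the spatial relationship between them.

A is a four-legged stool. The seat is 346×263 mm, 30 mm thick, top at z = 428 mm. It stands on four round legs, each 28 mm in diameter, from z = 0 to the seat underside, each leg's axis is inset half a diameter from the nearest pair of seat edges (so the leg's bounding box is flush with the corner).

B is a spool: two coaxial disc flanges of radius 116 mm and thickness 6 mm, joined by a core cylinder of radius 19 mm and height 296 mm. The lower flange rests on z = 0 and the three cylinders share a vertical axis.

The spool is on top of the stool.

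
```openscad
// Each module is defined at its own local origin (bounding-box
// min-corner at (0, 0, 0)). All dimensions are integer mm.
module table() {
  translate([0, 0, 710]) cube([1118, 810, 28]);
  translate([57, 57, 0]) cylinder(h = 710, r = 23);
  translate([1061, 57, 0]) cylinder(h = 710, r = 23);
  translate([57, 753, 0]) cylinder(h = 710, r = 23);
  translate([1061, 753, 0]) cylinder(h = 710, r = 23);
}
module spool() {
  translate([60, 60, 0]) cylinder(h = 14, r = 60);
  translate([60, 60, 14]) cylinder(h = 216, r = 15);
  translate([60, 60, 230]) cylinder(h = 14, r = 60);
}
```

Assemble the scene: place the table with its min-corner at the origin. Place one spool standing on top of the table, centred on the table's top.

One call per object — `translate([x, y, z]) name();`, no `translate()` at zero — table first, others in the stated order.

table();
translate([499, 345, 738]) spool();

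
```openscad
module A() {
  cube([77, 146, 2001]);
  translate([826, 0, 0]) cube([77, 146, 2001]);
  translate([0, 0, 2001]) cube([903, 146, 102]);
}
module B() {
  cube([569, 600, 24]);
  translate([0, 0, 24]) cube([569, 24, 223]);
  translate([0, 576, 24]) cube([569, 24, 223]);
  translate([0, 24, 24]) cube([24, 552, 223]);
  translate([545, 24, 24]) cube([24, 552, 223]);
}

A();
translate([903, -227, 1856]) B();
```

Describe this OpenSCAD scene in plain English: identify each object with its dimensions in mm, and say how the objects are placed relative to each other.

A is a door frame. The clear opening is 749 mm wide and 2001 mm high. Two 77 mm wide jambs, 146 mm deep, stand either side of the opening from the floor to the top of the opening. A 102 mm thick head sits across the top of both jambs, spanning the full outside width of the frame.

B is an open storage box with external size 569×600×247 mm and wall thickness 24 mm (the base is also 24 mm thick). The base covers the whole footprint; the four walls stand on the base, with the y-facing walls full-width and the x-facing walls fitting between their inner faces.

The open box is beside the door frame with their tops flush at z = 2103.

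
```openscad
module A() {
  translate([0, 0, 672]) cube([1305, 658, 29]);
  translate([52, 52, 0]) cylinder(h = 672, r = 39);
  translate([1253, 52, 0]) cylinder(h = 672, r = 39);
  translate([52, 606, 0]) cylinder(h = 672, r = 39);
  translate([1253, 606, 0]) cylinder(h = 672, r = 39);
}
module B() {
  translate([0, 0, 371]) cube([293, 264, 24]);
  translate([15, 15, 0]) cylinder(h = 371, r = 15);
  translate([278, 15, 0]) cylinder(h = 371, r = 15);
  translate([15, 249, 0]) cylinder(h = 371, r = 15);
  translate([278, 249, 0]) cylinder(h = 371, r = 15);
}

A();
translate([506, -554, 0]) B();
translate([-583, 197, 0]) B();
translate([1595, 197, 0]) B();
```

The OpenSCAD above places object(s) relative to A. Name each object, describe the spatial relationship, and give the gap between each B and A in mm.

Each stool's nearest face is 290 mm from the table's bounding box.

A is a table. B is a stool. Three stools sit around the table at the −y, −x, +x sides. The gap between each stool and the table is 290 mm.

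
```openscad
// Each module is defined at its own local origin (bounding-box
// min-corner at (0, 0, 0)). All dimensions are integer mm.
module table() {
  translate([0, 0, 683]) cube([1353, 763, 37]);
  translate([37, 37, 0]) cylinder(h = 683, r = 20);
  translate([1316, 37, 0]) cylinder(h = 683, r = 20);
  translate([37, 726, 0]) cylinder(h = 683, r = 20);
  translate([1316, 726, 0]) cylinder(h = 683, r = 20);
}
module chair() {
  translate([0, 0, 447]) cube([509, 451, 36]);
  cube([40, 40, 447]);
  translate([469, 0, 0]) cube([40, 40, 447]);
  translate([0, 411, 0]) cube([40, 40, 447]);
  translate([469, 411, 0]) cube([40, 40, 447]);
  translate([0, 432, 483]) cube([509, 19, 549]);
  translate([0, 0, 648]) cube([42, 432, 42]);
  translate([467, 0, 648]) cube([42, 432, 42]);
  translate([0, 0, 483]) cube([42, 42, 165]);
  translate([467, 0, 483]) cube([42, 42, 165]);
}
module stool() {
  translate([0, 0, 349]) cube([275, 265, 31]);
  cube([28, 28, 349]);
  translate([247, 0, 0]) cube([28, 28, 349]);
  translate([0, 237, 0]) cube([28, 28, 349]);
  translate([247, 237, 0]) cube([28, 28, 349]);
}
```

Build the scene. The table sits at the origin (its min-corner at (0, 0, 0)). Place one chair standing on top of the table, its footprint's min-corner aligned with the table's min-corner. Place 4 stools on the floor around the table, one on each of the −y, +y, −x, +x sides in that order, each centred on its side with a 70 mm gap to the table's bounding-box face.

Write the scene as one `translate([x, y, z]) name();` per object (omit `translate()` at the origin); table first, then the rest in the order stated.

table();
translate([0, 0, 720]) chair();
translate([539, -335, 0]) stool();
translate([539, 833, 0]) stool();
translate([-345, 249, 0]) stool();
translate([1423, 249, 0]) stool();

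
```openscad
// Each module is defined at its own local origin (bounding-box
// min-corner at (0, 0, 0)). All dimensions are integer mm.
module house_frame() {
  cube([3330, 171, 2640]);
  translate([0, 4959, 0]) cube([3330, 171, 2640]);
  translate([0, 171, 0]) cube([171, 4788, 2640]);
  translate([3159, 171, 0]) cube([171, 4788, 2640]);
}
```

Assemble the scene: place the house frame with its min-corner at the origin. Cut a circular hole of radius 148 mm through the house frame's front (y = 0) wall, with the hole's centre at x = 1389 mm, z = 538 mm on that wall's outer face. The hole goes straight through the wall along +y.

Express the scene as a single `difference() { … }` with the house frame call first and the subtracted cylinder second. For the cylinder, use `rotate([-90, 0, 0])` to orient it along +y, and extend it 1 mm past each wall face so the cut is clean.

difference() {
  house_frame();
  translate([1389, -1, 538]) rotate([-90, 0, 0]) cylinder(h = 173, r = 148);
}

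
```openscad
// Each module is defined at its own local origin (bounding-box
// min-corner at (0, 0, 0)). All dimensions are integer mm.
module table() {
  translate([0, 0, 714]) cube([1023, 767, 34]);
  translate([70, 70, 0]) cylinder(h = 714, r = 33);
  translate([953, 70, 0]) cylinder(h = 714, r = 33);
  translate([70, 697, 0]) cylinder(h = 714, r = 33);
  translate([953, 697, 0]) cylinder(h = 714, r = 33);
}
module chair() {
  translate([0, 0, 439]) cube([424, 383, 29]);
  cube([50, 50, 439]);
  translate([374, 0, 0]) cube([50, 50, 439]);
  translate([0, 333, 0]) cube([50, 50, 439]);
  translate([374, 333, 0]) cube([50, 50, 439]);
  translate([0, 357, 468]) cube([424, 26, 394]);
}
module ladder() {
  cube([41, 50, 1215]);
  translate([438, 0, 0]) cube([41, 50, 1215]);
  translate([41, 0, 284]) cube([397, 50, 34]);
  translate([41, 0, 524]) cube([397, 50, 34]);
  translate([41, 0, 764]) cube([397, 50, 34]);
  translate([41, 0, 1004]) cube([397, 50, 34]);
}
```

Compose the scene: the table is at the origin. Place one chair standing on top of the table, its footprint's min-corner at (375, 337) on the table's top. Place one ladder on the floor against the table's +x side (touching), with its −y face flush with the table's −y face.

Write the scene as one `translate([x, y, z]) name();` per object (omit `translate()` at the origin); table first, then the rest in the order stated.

table();
translate([375, 337, 748]) chair();
translate([1023, 0, 0]) ladder();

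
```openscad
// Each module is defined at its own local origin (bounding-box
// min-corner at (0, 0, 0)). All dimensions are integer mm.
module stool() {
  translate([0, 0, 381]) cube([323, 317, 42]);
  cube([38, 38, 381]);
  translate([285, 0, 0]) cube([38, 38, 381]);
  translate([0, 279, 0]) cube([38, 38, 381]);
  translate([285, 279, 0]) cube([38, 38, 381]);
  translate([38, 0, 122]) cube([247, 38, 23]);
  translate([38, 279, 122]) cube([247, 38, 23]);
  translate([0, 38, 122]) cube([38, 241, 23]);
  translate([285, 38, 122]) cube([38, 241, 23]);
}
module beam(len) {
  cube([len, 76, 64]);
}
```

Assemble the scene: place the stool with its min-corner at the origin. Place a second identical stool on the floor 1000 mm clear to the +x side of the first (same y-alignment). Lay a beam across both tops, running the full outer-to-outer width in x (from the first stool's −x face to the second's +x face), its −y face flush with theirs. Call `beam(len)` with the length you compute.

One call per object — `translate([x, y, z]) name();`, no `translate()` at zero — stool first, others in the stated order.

stool();
translate([1323, 0, 0]) stool();
translate([0, 0, 423]) beam(1646);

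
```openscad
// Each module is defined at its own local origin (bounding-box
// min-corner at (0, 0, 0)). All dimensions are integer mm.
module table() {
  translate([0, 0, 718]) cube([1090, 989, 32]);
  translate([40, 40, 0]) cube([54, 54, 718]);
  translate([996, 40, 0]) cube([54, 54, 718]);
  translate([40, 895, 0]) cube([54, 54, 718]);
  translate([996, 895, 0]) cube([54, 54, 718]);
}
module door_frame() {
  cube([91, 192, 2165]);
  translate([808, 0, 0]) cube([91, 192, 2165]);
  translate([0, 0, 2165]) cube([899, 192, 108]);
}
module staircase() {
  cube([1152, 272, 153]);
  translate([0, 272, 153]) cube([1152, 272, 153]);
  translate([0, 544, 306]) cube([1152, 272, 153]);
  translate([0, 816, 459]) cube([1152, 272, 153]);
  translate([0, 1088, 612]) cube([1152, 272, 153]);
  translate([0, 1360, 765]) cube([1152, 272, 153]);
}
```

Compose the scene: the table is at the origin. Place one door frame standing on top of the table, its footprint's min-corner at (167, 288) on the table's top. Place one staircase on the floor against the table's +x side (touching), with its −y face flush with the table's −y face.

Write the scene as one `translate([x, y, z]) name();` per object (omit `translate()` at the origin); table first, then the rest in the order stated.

table();
translate([167, 288, 750]) door_frame();
translate([1090, 0, 0]) staircase();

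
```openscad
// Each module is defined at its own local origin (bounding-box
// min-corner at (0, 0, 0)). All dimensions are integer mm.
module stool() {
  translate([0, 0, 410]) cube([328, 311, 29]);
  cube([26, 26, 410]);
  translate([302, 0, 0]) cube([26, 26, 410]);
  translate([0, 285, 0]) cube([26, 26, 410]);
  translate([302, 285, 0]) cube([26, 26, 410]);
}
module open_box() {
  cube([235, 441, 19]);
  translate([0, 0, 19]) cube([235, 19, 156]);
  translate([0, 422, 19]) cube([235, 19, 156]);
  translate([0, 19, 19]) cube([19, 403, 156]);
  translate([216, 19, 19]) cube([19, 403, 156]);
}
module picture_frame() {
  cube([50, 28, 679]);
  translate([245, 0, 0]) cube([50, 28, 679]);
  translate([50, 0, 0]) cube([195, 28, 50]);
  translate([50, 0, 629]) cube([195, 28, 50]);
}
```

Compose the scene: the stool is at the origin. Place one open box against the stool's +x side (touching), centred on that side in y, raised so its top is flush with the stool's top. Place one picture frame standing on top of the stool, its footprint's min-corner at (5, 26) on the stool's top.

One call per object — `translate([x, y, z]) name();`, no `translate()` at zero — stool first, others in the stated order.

stool();
translate([328, -65, 264]) open_box();
translate([5, 26, 439]) picture_frame();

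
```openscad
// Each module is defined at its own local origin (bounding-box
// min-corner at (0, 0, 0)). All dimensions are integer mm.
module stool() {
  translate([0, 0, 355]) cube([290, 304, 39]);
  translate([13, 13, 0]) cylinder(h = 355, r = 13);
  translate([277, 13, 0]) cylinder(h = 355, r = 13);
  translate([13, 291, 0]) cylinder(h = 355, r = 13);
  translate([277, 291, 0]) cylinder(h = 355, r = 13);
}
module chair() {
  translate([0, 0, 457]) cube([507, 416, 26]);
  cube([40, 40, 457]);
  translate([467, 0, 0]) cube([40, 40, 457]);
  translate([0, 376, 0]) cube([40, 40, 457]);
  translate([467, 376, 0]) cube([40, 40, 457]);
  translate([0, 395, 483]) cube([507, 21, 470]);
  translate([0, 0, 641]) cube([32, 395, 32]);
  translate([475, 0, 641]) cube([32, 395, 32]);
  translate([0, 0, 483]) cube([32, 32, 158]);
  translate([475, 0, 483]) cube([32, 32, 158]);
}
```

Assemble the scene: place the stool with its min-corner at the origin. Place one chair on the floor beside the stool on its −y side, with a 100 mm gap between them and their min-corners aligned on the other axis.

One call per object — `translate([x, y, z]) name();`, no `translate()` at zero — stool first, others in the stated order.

stool();
translate([0, -516, 0]) chair();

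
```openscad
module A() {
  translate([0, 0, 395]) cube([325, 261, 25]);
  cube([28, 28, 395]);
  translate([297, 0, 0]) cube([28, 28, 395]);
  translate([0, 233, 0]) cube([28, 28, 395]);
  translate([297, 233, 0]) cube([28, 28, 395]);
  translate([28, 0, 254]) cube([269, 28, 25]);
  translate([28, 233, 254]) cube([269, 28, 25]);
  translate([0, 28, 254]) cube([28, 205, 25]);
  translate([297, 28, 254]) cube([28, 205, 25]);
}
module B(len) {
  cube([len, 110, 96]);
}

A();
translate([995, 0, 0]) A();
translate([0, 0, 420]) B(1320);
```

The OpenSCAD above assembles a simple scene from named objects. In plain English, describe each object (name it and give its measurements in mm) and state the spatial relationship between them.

A is a four-legged stool. The seat is 325×261 mm, 25 mm thick, top at z = 420 mm. It stands on four square legs, each 28×28 mm in cross-section, from z = 0 to the seat underside, each flush with a corner of the seat. Four stretchers, 28 mm wide and 25 mm tall, connect adjacent legs with their undersides at z = 254 mm, each running between the inner faces of the legs it joins and aligned with the legs' outer faces on the other axis.

B is a rectangular beam 1320 mm long (x), 110 mm deep (y), 96 mm thick (z).

The beam spans the tops of two stools placed 670 mm apart, resting at z = 420 mm.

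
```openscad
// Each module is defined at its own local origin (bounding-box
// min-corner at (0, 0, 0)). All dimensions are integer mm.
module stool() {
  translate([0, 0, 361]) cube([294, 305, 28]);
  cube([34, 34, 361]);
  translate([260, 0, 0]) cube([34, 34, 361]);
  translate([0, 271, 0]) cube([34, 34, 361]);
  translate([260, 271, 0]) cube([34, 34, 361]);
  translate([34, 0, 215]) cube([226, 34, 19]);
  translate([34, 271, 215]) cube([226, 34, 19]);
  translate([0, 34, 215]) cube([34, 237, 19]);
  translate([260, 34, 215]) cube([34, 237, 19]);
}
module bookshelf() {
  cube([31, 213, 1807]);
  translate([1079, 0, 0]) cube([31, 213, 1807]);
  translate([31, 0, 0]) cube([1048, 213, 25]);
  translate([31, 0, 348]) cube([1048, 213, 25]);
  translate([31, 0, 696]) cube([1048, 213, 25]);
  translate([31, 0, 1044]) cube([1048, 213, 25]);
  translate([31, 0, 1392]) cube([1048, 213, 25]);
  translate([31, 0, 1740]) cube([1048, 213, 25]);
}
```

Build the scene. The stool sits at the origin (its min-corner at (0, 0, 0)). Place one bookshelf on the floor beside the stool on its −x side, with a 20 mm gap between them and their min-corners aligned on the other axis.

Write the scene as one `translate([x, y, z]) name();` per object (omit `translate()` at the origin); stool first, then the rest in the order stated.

stool();
translate([-1130, 0, 0]) bookshelf();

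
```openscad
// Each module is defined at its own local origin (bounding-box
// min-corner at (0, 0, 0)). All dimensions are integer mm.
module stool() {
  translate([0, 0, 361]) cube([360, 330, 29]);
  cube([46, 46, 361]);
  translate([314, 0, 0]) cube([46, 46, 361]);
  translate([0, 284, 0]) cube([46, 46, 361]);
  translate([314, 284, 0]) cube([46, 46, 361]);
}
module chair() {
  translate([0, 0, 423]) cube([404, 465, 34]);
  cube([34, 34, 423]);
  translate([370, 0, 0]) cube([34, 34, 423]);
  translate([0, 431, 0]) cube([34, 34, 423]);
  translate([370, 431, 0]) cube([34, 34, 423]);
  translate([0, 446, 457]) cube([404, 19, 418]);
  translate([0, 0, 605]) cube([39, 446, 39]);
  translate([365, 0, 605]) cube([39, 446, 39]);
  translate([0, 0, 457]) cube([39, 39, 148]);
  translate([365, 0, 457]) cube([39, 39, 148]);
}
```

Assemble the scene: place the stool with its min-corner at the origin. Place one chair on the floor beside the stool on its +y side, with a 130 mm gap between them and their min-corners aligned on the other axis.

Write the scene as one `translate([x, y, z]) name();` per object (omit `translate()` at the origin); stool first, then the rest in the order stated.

stool();
translate([0, 460, 0]) chair();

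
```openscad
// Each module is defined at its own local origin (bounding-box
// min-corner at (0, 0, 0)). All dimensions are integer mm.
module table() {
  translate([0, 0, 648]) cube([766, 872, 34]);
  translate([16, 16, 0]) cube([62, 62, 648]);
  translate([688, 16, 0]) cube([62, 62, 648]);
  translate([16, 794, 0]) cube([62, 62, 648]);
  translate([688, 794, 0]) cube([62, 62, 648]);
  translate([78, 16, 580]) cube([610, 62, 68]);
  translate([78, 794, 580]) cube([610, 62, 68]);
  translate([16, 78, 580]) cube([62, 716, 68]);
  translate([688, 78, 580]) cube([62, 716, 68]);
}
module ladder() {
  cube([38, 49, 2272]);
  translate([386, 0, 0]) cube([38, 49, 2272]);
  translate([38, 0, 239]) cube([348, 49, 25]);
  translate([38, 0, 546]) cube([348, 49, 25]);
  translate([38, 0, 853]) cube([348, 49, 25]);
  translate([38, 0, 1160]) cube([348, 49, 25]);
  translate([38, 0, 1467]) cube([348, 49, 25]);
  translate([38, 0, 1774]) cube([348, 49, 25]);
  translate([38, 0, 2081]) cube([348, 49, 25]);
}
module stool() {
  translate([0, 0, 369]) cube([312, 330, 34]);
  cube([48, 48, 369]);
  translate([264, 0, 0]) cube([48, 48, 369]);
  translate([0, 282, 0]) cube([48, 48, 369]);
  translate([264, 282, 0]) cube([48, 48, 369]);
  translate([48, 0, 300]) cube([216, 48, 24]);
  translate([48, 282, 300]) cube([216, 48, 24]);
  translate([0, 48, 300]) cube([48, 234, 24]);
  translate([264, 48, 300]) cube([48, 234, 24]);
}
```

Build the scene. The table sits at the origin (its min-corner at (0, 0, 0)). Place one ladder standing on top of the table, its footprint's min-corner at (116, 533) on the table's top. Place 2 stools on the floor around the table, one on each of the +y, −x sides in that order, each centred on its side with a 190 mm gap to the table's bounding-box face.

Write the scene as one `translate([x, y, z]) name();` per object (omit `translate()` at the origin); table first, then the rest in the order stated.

table();
translate([116, 533, 682]) ladder();
translate([227, 1062, 0]) stool();
translate([-502, 271, 0]) stool();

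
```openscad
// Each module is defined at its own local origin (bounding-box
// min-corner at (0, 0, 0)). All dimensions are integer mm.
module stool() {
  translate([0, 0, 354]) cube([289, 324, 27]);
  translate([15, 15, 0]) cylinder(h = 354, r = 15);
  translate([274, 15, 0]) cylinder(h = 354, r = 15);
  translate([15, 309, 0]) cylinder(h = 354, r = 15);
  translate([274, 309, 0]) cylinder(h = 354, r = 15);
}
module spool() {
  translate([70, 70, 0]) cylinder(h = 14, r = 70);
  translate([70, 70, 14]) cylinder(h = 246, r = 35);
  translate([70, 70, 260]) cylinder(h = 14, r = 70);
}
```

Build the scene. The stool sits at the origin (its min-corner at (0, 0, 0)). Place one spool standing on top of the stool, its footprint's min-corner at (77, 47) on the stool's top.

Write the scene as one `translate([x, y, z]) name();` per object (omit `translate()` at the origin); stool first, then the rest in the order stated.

stool();
translate([77, 47, 381]) spool();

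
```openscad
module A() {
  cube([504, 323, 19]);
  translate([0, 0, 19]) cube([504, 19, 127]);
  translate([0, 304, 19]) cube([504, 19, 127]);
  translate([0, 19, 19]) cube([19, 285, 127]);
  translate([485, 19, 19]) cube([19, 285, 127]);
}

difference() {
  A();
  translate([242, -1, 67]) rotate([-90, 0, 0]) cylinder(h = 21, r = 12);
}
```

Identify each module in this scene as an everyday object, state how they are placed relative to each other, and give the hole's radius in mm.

A is an open box. The open box has a circular hole through its front wall. The hole's radius is 12 mm.

The subtracted cylinder has r = 12 mm.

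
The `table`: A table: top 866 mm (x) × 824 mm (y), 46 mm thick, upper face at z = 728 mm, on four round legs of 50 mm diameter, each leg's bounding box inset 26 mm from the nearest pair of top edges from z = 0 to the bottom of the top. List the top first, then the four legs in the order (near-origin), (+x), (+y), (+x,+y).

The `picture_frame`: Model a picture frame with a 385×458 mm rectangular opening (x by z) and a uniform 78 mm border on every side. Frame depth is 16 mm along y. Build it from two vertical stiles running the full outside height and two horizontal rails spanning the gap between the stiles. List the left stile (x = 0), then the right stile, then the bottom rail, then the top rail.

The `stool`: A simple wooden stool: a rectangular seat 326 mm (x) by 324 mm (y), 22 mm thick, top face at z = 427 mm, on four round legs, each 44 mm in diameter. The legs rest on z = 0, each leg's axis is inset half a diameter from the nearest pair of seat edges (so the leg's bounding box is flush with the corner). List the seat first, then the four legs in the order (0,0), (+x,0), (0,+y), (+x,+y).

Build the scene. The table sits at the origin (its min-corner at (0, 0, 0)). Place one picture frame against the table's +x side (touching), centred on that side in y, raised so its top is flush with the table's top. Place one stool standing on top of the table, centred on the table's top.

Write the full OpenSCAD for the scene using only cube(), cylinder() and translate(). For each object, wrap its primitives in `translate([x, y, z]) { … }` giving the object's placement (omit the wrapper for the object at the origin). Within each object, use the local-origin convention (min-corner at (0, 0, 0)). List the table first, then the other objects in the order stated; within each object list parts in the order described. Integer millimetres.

translate([0, 0, 682]) cube([866, 824, 46]);
translate([51, 51, 0]) cylinder(h = 682, r = 25);
translate([815, 51, 0]) cylinder(h = 682, r = 25);
translate([51, 773, 0]) cylinder(h = 682, r = 25);
translate([815, 773, 0]) cylinder(h = 682, r = 25);
translate([866, 404, 114]) {
  cube([78, 16, 614]);
  translate([463, 0, 0]) cube([78, 16, 614]);
  translate([78, 0, 0]) cube([385, 16, 78]);
  translate([78, 0, 536]) cube([385, 16, 78]);
}
translate([270, 250, 728]) {
  translate([0, 0, 405]) cube([326, 324, 22]);
  translate([22, 22, 0]) cylinder(h = 405, r = 22);
  translate([304, 22, 0]) cylinder(h = 405, r = 22);
  translate([22, 302, 0]) cylinder(h = 405, r = 22);
  translate([304, 302, 0]) cylinder(h = 405, r = 22);
}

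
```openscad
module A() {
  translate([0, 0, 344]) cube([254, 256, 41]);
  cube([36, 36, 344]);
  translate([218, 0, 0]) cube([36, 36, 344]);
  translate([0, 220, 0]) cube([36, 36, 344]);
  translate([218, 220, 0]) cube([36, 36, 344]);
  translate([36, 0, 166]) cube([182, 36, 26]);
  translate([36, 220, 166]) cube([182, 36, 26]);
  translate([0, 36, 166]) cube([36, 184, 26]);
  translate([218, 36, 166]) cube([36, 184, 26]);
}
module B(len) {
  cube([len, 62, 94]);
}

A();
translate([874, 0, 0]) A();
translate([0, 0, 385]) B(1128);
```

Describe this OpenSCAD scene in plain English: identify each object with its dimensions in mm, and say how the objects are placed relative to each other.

A is a four-legged stool. The seat is a 254×256×41 mm slab whose top surface is at z = 385 mm; four square legs, each 36×36 mm in cross-section, run from the floor (z = 0) to the underside of the seat, each flush with a corner of the seat. Four stretchers, 36 mm wide and 26 mm tall, connect adjacent legs with their undersides at z = 166 mm, each running between the inner faces of the legs it joins and aligned with the legs' outer faces on the other axis.

B is a rectangular beam 1128 mm long (x), 62 mm deep (y), 94 mm thick (z).

The beam spans the tops of two stools placed 620 mm apart, resting at z = 385 mm.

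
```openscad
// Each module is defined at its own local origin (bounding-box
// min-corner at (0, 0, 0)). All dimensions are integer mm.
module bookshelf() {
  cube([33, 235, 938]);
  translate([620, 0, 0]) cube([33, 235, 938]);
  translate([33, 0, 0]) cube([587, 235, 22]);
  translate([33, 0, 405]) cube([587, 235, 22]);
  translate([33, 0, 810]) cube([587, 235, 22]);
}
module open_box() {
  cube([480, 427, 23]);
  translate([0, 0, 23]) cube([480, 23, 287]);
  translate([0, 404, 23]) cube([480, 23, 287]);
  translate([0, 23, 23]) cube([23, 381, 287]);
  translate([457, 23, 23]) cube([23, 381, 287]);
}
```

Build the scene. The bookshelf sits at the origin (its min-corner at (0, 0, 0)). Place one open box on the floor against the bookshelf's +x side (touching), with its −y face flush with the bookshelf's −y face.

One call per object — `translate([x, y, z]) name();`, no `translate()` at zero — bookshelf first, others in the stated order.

bookshelf();
translate([653, 0, 0]) open_box();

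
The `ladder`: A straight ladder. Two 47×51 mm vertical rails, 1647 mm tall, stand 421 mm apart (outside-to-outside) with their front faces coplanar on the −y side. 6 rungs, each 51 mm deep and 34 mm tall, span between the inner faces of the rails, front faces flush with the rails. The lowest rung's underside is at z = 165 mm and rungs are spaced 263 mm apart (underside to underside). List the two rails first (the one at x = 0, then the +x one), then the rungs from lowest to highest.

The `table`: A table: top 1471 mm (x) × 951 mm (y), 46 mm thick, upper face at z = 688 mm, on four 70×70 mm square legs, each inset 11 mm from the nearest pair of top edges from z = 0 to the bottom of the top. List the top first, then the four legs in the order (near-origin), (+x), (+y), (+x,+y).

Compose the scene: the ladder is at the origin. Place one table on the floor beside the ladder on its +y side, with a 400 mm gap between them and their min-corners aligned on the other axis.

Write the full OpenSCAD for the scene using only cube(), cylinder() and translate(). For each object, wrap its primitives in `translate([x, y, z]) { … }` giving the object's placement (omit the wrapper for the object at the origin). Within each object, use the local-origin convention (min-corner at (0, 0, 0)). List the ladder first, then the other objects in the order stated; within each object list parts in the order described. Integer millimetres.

cube([47, 51, 1647]);
translate([374, 0, 0]) cube([47, 51, 1647]);
translate([47, 0, 165]) cube([327, 51, 34]);
translate([47, 0, 428]) cube([327, 51, 34]);
translate([47, 0, 691]) cube([327, 51, 34]);
translate([47, 0, 954]) cube([327, 51, 34]);
translate([47, 0, 1217]) cube([327, 51, 34]);
translate([47, 0, 1480]) cube([327, 51, 34]);
translate([0, 451, 0]) {
  translate([0, 0, 642]) cube([1471, 951, 46]);
  translate([11, 11, 0]) cube([70, 70, 642]);
  translate([1390, 11, 0]) cube([70, 70, 642]);
  translate([11, 870, 0]) cube([70, 70, 642]);
  translate([1390, 870, 0]) cube([70, 70, 642]);
}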